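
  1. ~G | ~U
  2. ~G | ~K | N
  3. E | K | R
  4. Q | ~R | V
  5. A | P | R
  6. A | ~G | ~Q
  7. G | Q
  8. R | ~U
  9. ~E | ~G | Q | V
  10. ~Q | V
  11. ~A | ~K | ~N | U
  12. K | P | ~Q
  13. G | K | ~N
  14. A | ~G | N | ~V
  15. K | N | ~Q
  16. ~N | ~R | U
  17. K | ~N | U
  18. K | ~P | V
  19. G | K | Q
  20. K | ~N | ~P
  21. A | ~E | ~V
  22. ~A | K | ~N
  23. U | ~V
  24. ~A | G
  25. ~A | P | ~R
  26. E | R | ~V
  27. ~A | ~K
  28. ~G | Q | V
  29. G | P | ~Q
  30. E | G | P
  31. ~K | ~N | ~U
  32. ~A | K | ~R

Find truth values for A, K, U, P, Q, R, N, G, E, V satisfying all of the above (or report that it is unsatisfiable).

A=F, K=T, U=T, P=T, Q=T, R=T, N=F, G=F, E=F, V=T

Set A = False.
Set K = True.
Set U = True.
  then (~G | ~U) forces G = False.
  then (G | Q) forces Q = True.
  then (R | ~U) forces R = True.
  then (~Q | V) forces V = True.
  then (A | ~E | ~V) forces E = False.
  then (G | P | ~Q) forces P = True.
  then (~K | ~N | ~U) forces N = False.
All clauses satisfied.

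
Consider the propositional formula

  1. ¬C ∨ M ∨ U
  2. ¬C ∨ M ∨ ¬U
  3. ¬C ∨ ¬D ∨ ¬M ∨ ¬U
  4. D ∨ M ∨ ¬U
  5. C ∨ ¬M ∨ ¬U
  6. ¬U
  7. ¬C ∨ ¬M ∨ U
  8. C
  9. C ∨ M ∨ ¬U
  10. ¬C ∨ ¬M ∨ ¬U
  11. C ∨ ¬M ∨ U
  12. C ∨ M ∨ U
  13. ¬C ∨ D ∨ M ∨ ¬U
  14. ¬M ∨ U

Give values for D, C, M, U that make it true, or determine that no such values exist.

Case C = True:
  (¬U) forces U = False.
  (¬C ∨ M ∨ U) forces M = True.
  Clause (¬C ∨ ¬M ∨ U) is falsified — contradiction.
Case C = False:
  Clause (C) is falsified — contradiction.
Both cases fail, so the formula is unsatisfiable.

Unsatisfiable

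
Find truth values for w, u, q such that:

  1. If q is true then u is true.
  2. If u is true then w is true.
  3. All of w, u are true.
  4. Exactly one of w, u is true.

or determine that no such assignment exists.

Case w = True:
  (3) forces u = True.
  Constraint (4) is violated (w=T, u=T) — contradiction.
Case w = False:
  Constraint (3) is violated (w=F) — contradiction.
Both cases fail — unsatisfiable.

Unsatisfiable — no assignment works.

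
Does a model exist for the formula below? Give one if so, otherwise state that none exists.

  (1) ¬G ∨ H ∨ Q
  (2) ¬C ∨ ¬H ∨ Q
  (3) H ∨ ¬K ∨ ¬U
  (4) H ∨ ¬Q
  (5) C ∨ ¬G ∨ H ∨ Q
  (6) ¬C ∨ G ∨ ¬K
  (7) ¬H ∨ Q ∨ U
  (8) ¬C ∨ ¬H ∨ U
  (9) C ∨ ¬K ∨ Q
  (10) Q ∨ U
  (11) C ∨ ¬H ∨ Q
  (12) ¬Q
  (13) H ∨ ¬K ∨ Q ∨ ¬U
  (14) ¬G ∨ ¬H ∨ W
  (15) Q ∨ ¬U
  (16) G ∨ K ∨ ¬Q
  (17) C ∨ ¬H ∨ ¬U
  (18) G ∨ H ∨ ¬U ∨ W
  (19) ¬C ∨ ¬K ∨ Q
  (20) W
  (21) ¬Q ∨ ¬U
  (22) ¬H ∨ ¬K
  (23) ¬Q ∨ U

Case Q = True:
  Clause (¬Q) is falsified — contradiction.
Case Q = False:
  (Q ∨ U) forces U = True.
  Clause (Q ∨ ¬U) is falsified — contradiction.
Both cases fail, so the formula is unsatisfiable.

UNSATISFIABLE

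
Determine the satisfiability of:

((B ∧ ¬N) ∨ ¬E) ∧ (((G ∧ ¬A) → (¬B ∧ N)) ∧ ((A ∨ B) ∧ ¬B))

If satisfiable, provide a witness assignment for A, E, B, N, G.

A = True, E = False, B = False, N = False, G = False

  (B ∧ ¬N) ∨ ¬E = True
    B ∧ ¬N = False
      ¬N = True
    ¬E = True
  ((G ∧ ¬A) → (¬B ∧ N)) ∧ ((A ∨ B) ∧ ¬B) = True
    (G ∧ ¬A) → (¬B ∧ N) = True
      G ∧ ¬A = False
        ¬A = False
      ¬B ∧ N = False
        ¬B = True
    (A ∨ B) ∧ ¬B = True
      A ∨ B = True
      ¬B = True
Both conjuncts True, so the formula holds.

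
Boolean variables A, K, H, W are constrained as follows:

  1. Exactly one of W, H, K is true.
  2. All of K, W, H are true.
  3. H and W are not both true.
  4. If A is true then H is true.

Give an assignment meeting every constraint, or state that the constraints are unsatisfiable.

Case K = True:
  (1) with K=T forces W = False.
  Constraint (2) is violated (W=F) — contradiction.
Case K = False:
  Constraint (2) is violated (K=F) — contradiction.
Both cases fail — unsatisfiable.

Unsatisfiable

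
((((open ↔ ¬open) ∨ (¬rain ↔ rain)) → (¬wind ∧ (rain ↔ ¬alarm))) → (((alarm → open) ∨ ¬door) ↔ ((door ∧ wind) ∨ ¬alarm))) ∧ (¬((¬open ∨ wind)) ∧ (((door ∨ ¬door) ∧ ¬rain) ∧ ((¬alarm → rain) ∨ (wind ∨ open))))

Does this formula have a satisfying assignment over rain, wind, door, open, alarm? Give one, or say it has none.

rain = False, wind = False, door = True, open = True, alarm = False

  (((open ↔ ¬open) ∨ (¬rain ↔ rain)) → (¬wind ∧ (rain ↔ ¬alarm))) → (((alarm → open) ∨ ¬door) ↔ ((door ∧ wind) ∨ ¬alarm)) = True
    ((open ↔ ¬open) ∨ (¬rain ↔ rain)) → (¬wind ∧ (rain ↔ ¬alarm)) = True
      (open ↔ ¬open) ∨ (¬rain ↔ rain) = False
        open ↔ ¬open = False
          ¬open = False
        ¬rain ↔ rain = False
          ¬rain = True
      ¬wind ∧ (rain ↔ ¬alarm) = False
        ¬wind = True
        rain ↔ ¬alarm = False
          ¬alarm = True
    ((alarm → open) ∨ ¬door) ↔ ((door ∧ wind) ∨ ¬alarm) = True
      (alarm → open) ∨ ¬door = True
        alarm → open = True
        ¬door = False
      (door ∧ wind) ∨ ¬alarm = True
        door ∧ wind = False
        ¬alarm = True
  ¬((¬open ∨ wind)) ∧ (((door ∨ ¬door) ∧ ¬rain) ∧ ((¬alarm → rain) ∨ (wind ∨ open))) = True
    ¬((¬open ∨ wind)) = True
      ¬open ∨ wind = False
        ¬open = False
    ((door ∨ ¬door) ∧ ¬rain) ∧ ((¬alarm → rain) ∨ (wind ∨ open)) = True
      (door ∨ ¬door) ∧ ¬rain = True
        door ∨ ¬door = True
          ¬door = False
        ¬rain = True
      (¬alarm → rain) ∨ (wind ∨ open) = True
        ¬alarm → rain = False
          ¬alarm = True
        wind ∨ open = True
Both conjuncts True, so the formula holds.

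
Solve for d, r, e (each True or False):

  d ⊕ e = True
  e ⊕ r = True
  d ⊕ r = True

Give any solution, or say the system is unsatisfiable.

Adding constraints 1, 2, 3 mod 2: every variable appears an even number of times on the left, so the left side is 0.
But the right sides sum to 1 (mod 2). 0 ≠ 1 — the system is inconsistent.

UNSATISFIABLE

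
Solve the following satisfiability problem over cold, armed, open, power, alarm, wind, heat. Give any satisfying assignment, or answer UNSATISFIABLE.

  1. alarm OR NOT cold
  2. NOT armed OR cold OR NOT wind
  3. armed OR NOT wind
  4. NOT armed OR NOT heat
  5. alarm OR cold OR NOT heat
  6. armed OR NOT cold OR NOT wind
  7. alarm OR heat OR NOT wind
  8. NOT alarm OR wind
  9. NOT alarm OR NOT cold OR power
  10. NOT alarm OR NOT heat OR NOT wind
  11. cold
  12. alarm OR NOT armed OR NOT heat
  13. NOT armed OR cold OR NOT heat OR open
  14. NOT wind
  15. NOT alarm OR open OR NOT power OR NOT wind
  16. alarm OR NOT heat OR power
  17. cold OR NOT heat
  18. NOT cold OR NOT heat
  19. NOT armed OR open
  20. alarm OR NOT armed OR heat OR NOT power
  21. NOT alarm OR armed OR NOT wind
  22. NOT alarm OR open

Unsatisfiable — no assignment works.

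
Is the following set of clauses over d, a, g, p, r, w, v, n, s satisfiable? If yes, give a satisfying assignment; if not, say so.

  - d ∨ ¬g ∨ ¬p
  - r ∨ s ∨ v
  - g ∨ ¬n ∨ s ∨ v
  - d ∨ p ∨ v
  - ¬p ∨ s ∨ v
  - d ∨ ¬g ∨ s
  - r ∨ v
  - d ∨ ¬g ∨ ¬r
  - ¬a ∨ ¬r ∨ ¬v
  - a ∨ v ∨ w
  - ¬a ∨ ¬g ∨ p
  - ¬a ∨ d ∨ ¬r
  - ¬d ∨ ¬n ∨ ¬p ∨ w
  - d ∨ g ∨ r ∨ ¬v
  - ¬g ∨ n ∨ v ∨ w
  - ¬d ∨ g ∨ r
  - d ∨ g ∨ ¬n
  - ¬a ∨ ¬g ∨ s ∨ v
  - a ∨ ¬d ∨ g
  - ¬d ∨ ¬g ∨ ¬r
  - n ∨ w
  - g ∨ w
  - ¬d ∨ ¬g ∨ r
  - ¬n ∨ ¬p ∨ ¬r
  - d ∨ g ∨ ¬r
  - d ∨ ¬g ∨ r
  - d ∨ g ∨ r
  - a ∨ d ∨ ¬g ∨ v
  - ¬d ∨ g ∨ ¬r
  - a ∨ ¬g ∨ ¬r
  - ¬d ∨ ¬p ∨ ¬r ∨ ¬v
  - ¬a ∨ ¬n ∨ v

Case r = True:
  If g = True:
    (d ∨ ¬g ∨ ¬r) forces d = True.
    clause (¬d ∨ ¬g ∨ ¬r) is falsified.
  If g = False:
    (g ∨ w) forces w = True.
    (d ∨ g ∨ ¬r) forces d = True.
    clause (¬d ∨ g ∨ ¬r) is falsified.
  Every sub-case reaches a contradiction.
Case r = False:
  (r ∨ v) forces v = True.
  If g = True:
    (¬d ∨ ¬g ∨ r) forces d = False.
    clause (d ∨ ¬g ∨ r) is falsified.
  If g = False:
    (d ∨ g ∨ r ∨ ¬v) forces d = True.
    clause (¬d ∨ g ∨ r) is falsified.
  Every sub-case reaches a contradiction.
Both cases fail, so the formula is unsatisfiable.

Unsatisfiable — no assignment works.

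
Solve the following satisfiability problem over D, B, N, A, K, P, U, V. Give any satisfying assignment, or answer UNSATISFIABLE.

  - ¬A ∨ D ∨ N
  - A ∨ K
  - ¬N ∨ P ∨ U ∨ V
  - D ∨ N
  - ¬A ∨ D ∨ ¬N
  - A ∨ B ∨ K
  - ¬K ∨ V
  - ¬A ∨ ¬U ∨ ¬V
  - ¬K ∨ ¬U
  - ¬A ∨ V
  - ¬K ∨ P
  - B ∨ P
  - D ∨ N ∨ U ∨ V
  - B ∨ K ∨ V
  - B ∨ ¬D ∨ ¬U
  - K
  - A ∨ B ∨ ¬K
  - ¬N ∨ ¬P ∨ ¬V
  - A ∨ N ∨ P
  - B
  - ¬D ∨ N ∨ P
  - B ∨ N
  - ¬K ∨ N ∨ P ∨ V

Unit clause (K) forces K = True.
Unit clause (B) forces B = True.
In (¬K ∨ V) only V is left, so V = True.
In (¬K ∨ ¬U) only ¬U is left, so U = False.
In (¬K ∨ P) only P is left, so P = True.
In (¬N ∨ ¬P ∨ ¬V) only ¬N is left, so N = False.
In (D ∨ N) only D is left, so D = True.
Set A = True.
All clauses satisfied.

D=T; B=T; N=F; A=T; K=T; P=T; U=F; V=T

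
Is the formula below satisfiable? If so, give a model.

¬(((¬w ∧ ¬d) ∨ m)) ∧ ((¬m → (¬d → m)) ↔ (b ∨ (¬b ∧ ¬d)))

d = True; w = False; m = False; b = True

  ¬(((¬w ∧ ¬d) ∨ m)) = True
    (¬w ∧ ¬d) ∨ m = False
      ¬w ∧ ¬d = False
        ¬w = True
        ¬d = False
  (¬m → (¬d → m)) ↔ (b ∨ (¬b ∧ ¬d)) = True
    ¬m → (¬d → m) = True
      ¬m = True
      ¬d → m = True
        ¬d = False
    b ∨ (¬b ∧ ¬d) = True
      ¬b ∧ ¬d = False
        ¬b = False
        ¬d = False
Both conjuncts True, so the formula holds.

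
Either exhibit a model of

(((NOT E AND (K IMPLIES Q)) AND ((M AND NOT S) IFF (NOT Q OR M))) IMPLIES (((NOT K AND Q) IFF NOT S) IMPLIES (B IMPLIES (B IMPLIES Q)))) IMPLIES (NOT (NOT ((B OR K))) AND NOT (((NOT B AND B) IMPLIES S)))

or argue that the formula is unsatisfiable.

Unsatisfiable

Case B = True: the formula simplifies to NOT ((((NOT E AND (K IMPLIES Q)) AND ((M AND NOT S) IFF (NOT Q OR M))) IMPLIES (((NOT K AND Q) IFF NOT S) IMPLIES Q))).
  Q = True: this becomes NOT (((NOT E AND ((M AND NOT S) IFF M)) IMPLIES True)) = False.
  Q = False: simplifies to NOT ((((NOT E AND NOT K) AND (M AND NOT S)) IMPLIES NOT S)).
    S = True: this becomes NOT ((False IMPLIES False)) = False.
    S = False: this becomes NOT ((((NOT E AND NOT K) AND M) IMPLIES True)) = False.
Case B = False: the formula becomes (((NOT E AND (K IMPLIES Q)) AND ((M AND NOT S) IFF (NOT Q OR M))) IMPLIES True) IMPLIES (NOT (NOT K) AND False) = False.
Both cases fail — unsatisfiable.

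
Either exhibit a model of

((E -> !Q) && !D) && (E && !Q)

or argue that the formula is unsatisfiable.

E = True, D = False, Q = False

  (E -> !Q) && !D = True
    E -> !Q = True
      !Q = True
    !D = True
  E && !Q = True
    !Q = True
Both conjuncts True, so the formula holds.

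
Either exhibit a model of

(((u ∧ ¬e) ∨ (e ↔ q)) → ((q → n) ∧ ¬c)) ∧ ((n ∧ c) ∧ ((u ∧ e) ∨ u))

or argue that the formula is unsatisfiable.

u = True, n = True, q = False, e = True, c = True

  ((u ∧ ¬e) ∨ (e ↔ q)) → ((q → n) ∧ ¬c) = True
    (u ∧ ¬e) ∨ (e ↔ q) = False
      u ∧ ¬e = False
        ¬e = False
      e ↔ q = False
    (q → n) ∧ ¬c = False
      q → n = True
      ¬c = False
  (n ∧ c) ∧ ((u ∧ e) ∨ u) = True
    n ∧ c = True
    (u ∧ e) ∨ u = True
      u ∧ e = True
Both conjuncts True, so the formula holds.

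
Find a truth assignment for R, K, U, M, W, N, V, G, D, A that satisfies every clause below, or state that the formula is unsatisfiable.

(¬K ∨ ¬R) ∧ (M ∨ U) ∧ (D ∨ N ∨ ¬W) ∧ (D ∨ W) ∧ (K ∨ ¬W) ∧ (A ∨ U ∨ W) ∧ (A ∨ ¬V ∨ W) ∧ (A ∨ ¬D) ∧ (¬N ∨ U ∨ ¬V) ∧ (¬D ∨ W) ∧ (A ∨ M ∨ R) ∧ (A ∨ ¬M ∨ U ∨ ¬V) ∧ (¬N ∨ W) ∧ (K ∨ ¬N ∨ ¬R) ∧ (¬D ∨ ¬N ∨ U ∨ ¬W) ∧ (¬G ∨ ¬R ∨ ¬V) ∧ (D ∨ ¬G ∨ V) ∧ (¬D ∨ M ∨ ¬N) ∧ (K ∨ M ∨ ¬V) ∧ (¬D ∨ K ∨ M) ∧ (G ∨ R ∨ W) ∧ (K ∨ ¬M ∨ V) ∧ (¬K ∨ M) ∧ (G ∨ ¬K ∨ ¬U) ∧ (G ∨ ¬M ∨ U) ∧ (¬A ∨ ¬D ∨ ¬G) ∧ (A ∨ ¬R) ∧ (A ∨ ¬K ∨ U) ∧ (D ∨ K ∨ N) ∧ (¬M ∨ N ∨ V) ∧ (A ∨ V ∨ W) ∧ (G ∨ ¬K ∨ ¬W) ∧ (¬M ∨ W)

Try R = True:
  (¬K ∨ ¬R) forces K = False.
  (K ∨ ¬W) forces W = False.
  (D ∨ W) forces D = True.
  clause (¬D ∨ W) is falsified — backtrack.
So R = False.
Set K = True.
  then (¬K ∨ M) forces M = True.
  then (¬M ∨ W) forces W = True.
  then (G ∨ ¬K ∨ ¬W) forces G = True.
Try U = False:
  (A ∨ ¬K ∨ U) forces A = True.
  (¬A ∨ ¬D ∨ ¬G) forces D = False.
  (D ∨ N ∨ ¬W) forces N = True.
  (¬N ∨ U ∨ ¬V) forces V = False.
  clause (D ∨ ¬G ∨ V) is falsified — backtrack.
So U = True.
Try N = False:
  (D ∨ N ∨ ¬W) forces D = True.
  (A ∨ ¬D) forces A = True.
  clause (¬A ∨ ¬D ∨ ¬G) is falsified — backtrack.
So N = True.
Try V = False:
  (D ∨ ¬G ∨ V) forces D = True.
  (A ∨ ¬D) forces A = True.
  clause (¬A ∨ ¬D ∨ ¬G) is falsified — backtrack.
So V = True.
Try D = True:
  (A ∨ ¬D) forces A = True.
  clause (¬A ∨ ¬D ∨ ¬G) is falsified — backtrack.
So D = False.
Set A = False.
All clauses satisfied.

R: False, K: True, U: True, M: True, W: True, N: True, V: True, G: True, D: False, A: False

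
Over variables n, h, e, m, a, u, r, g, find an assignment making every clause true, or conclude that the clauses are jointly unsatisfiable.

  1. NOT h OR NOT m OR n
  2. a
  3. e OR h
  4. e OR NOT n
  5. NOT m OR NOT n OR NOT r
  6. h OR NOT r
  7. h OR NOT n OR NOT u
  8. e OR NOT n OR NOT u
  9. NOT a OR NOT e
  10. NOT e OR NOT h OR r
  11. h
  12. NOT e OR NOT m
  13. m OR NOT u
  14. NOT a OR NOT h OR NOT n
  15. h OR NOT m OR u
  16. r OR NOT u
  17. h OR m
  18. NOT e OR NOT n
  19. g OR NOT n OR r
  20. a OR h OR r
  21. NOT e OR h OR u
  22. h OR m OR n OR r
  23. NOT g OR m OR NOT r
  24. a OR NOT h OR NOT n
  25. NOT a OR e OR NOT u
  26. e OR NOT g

n: False; h: True; e: False; m: False; a: True; u: False; r: True; g: False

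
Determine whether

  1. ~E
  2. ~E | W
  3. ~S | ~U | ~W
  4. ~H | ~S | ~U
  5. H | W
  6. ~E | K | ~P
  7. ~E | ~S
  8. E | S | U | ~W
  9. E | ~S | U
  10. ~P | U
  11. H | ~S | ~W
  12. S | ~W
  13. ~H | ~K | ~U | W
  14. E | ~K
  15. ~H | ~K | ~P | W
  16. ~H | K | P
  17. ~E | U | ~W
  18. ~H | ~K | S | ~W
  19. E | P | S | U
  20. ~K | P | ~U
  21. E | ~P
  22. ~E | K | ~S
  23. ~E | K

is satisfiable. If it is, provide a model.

Unsatisfiable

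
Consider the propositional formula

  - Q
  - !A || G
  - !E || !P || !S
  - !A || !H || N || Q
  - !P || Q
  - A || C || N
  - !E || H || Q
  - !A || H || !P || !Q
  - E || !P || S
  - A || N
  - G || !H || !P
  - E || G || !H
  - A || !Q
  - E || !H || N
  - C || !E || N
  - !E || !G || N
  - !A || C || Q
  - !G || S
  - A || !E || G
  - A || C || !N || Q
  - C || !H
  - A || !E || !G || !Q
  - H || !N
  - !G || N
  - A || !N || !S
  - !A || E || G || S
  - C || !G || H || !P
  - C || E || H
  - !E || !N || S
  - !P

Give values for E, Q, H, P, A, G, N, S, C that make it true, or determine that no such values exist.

Unit clause (Q) forces Q = True.
In (A || !Q) only A is left, so A = True.
Unit clause (!P) forces P = False.
In (!A || G) only G is left, so G = True.
In (!G || S) only S is left, so S = True.
In (!G || N) only N is left, so N = True.
In (H || !N) only H is left, so H = True.
In (C || !H) only C is left, so C = True.
Set E = True.
All clauses satisfied.

E = True; Q = True; H = True; P = False; A = True; G = True; N = True; S = True; C = True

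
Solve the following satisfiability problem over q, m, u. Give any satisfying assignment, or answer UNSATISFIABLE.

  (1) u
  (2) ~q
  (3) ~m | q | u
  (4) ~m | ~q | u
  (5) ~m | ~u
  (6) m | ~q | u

q=F, m=F, u=T

Unit clause (u) forces u = True.
Unit clause (~q) forces q = False.
In (~m | ~u) only ~m is left, so m = False.
Check each clause:
  (u): u holds.
  (~q): ~q holds.
  (~m | q | u): ~m holds.
  (~m | ~q | u): ~m holds.
  (~m | ~u): ~m holds.
  (m | ~q | u): ~q holds.
All clauses satisfied.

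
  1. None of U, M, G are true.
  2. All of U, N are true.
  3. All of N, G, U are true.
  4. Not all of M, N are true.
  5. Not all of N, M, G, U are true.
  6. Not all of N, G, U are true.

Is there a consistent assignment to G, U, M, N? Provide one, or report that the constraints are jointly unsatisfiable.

Case G = True:
  Constraint (1) is violated (G=T) — contradiction.
Case G = False:
  Constraint (3) is violated (G=F) — contradiction.
Both cases fail — unsatisfiable.

No satisfying assignment exists.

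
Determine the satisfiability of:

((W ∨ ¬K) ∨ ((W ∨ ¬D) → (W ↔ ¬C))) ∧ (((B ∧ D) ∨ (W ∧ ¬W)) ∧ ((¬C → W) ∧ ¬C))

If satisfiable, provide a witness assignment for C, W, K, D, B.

C: False, W: True, K: False, D: True, B: True

  (W ∨ ¬K) ∨ ((W ∨ ¬D) → (W ↔ ¬C)) = True
    W ∨ ¬K = True
      ¬K = True
    (W ∨ ¬D) → (W ↔ ¬C) = True
      W ∨ ¬D = True
        ¬D = False
      W ↔ ¬C = True
        ¬C = True
  ((B ∧ D) ∨ (W ∧ ¬W)) ∧ ((¬C → W) ∧ ¬C) = True
    (B ∧ D) ∨ (W ∧ ¬W) = True
      B ∧ D = True
      W ∧ ¬W = False
        ¬W = False
    (¬C → W) ∧ ¬C = True
      ¬C → W = True
        ¬C = True
      ¬C = True
Both conjuncts True, so the formula holds.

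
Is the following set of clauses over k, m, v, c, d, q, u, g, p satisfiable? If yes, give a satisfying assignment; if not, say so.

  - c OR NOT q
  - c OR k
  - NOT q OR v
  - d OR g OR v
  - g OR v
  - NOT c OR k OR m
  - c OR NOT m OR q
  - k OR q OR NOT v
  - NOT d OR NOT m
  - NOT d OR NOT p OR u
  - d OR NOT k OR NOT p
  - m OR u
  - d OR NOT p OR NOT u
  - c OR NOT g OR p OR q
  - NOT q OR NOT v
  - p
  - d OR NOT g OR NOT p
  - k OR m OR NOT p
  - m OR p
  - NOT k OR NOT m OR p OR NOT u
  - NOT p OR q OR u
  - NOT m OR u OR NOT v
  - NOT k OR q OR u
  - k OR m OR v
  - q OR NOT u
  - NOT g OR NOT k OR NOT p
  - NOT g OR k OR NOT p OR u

The formula is unsatisfiable.

Case q = True:
  (c OR NOT q) forces c = True.
  (NOT q OR v) forces v = True.
  Clause (NOT q OR NOT v) is falsified — contradiction.
Case q = False:
  (p) forces p = True.
  (NOT p OR q OR u) forces u = True.
  Clause (q OR NOT u) is falsified — contradiction.
Both cases fail, so the formula is unsatisfiable.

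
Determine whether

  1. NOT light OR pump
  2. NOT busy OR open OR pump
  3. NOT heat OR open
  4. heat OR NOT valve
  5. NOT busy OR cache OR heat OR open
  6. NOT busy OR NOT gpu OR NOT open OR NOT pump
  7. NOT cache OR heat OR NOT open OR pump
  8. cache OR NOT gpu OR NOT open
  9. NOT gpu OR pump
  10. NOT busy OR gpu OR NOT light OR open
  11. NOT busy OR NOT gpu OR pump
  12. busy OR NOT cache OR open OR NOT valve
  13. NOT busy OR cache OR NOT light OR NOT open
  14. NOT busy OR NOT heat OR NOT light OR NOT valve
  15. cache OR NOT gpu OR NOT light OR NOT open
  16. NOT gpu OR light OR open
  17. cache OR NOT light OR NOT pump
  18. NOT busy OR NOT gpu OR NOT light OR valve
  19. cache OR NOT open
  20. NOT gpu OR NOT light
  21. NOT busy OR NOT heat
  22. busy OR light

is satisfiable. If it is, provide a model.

open = True, light = True, busy = False, cache = True, gpu = False, valve = True, heat = True, pump = True

Set open = True.
  then (cache OR NOT open) forces cache = True.
Set light = True.
  then (NOT light OR pump) forces pump = True.
  then (NOT gpu OR NOT light) forces gpu = False.
Set busy = False.
Set valve = True.
  then (heat OR NOT valve) forces heat = True.
All clauses satisfied.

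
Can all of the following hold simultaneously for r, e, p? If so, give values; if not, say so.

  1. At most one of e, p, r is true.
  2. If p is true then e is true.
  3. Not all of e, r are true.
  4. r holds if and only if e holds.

r: False, e: False, p: False

  (1) {e, p, r}: 0 true — at most one ✓
  (2) p=F ⇒ e: vacuous ✓
  (3) {e, r}: 0/2 true — not all ✓
  (4) r=F, e=F — same ✓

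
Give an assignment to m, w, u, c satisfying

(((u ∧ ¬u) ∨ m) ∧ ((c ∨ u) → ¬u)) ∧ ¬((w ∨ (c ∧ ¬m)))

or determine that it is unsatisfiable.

m = True; w = False; u = False; c = True

  ((u ∧ ¬u) ∨ m) ∧ ((c ∨ u) → ¬u) = True
    (u ∧ ¬u) ∨ m = True
      u ∧ ¬u = False
        ¬u = True
    (c ∨ u) → ¬u = True
      c ∨ u = True
      ¬u = True
  ¬((w ∨ (c ∧ ¬m))) = True
    w ∨ (c ∧ ¬m) = False
      c ∧ ¬m = False
        ¬m = False
Both conjuncts True, so the formula holds.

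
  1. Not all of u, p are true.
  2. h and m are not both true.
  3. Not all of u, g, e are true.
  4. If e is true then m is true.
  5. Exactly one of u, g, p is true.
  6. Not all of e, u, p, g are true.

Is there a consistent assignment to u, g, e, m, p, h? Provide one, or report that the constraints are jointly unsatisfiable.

u = False, g = True, e = True, m = True, p = False, h = False

  (1) {u, p}: 0/2 true — not all ✓
  (2) h=F, m=T — not both ✓
  (3) {u, g, e}: 2/3 true — not all ✓
  (4) e=T ⇒ m: T ✓
  (5) {u, g, p}: 1 true — exactly one ✓
  (6) {e, u, p, g}: 2/4 true — not all ✓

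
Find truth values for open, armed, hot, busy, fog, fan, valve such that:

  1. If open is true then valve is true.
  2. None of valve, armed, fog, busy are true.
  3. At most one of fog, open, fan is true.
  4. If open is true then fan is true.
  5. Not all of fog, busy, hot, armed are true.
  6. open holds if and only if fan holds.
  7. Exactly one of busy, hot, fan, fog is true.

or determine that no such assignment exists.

open = False; armed = False; hot = True; busy = False; fog = False; fan = False; valve = False

  (1) open=F ⇒ valve: vacuous ✓
  (2) {valve, armed, fog, busy}: 0 true — none ✓
  (3) {fog, open, fan}: 0 true — at most one ✓
  (4) open=F ⇒ fan: vacuous ✓
  (5) {fog, busy, hot, armed}: 1/4 true — not all ✓
  (6) open=F, fan=F — same ✓
  (7) {busy, hot, fan, fog}: 1 true — exactly one ✓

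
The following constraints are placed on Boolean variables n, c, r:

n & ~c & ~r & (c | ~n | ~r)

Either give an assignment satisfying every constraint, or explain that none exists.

Unit clause (n) forces n = True.
Unit clause (~c) forces c = False.
Unit clause (~r) forces r = False.
All clauses satisfied.

n=T, c=F, r=F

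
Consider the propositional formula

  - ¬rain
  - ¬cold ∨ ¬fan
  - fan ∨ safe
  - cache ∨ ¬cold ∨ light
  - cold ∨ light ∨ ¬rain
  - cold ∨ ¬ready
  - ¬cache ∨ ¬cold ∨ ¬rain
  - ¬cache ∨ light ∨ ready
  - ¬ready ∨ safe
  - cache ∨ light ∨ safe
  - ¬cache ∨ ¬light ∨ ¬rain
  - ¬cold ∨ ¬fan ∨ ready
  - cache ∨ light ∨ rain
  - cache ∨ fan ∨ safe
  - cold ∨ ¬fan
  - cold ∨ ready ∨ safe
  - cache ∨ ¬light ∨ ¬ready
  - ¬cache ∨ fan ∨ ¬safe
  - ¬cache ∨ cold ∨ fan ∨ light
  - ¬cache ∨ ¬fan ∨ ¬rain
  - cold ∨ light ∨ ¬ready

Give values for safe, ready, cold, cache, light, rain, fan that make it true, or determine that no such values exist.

safe=T, ready=F, cold=T, cache=F, light=T, rain=F, fan=F

Unit clause (¬rain) forces rain = False.
Try safe = False:
  (fan ∨ safe) forces fan = True.
  (¬cold ∨ ¬fan) forces cold = False.
  clause (cold ∨ ¬fan) is falsified — backtrack.
So safe = True.
Set ready = False.
Set cold = True.
  then (¬cold ∨ ¬fan) forces fan = False.
  then (¬cache ∨ fan ∨ ¬safe) forces cache = False.
  then (cache ∨ ¬cold ∨ light) forces light = True.
All clauses satisfied.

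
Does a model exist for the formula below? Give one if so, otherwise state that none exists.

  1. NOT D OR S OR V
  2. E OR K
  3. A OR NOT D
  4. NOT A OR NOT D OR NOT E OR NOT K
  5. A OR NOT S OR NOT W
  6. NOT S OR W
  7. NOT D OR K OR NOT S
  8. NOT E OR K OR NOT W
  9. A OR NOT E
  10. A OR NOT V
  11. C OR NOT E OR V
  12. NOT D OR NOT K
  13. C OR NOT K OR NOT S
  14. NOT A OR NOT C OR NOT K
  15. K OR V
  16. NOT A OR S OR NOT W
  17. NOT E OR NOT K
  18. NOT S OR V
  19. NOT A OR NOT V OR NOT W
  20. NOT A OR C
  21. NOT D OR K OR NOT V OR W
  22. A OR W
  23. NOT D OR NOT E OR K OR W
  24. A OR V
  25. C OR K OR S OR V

Set W = False.
  then (NOT S OR W) forces S = False.
  then (A OR W) forces A = True.
  then (NOT A OR C) forces C = True.
  then (NOT A OR NOT C OR NOT K) forces K = False.
  then (K OR V) forces V = True.
  then (NOT D OR K OR NOT V OR W) forces D = False.
  then (E OR K) forces E = True.
All clauses satisfied.

W=F, V=T, S=F, E=T, C=T, A=T, K=F, D=F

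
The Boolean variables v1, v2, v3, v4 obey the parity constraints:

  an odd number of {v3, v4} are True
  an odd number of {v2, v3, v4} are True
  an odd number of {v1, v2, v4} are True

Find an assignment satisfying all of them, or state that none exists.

v1=F, v2=F, v3=F, v4=T

{v3, v4}: 1 true → odd ✓
{v2, v3, v4}: 1 true → odd ✓
{v1, v2, v4}: 1 true → odd ✓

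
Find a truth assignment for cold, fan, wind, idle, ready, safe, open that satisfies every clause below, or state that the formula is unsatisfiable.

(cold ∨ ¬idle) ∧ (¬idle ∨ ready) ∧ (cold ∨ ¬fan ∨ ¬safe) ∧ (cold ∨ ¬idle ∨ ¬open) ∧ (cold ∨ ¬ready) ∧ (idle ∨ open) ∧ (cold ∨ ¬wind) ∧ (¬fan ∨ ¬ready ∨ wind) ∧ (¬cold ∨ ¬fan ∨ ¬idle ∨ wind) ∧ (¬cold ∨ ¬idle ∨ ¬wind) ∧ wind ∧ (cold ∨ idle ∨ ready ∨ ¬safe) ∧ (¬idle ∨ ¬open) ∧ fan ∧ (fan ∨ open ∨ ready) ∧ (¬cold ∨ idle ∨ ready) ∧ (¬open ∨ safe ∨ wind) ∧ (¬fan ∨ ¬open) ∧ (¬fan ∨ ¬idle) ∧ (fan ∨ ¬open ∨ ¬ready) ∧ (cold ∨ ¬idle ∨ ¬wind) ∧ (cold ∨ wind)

Unsatisfiable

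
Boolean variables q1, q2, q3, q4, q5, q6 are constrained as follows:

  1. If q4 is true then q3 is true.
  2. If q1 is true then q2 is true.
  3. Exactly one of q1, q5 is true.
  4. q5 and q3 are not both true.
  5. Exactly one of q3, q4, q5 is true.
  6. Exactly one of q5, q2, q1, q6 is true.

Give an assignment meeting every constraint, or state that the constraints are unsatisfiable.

q1 = False; q2 = False; q3 = False; q4 = False; q5 = True; q6 = False

  (1) q4=F ⇒ q3: vacuous ✓
  (2) q1=F ⇒ q2: vacuous ✓
  (3) {q1, q5}: 1 true — exactly one ✓
  (4) q5=T, q3=F — not both ✓
  (5) {q3, q4, q5}: 1 true — exactly one ✓
  (6) {q5, q2, q1, q6}: 1 true — exactly one ✓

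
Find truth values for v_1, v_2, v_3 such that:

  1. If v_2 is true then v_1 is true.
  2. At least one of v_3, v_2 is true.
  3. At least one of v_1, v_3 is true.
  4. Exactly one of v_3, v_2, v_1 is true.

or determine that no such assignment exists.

v_1 = False, v_2 = False, v_3 = True

  (1) v_2=F ⇒ v_1: vacuous ✓
  (2) {v_3, v_2}: 1 true — at least one ✓
  (3) {v_1, v_3}: 1 true — at least one ✓
  (4) {v_3, v_2, v_1}: 1 true — exactly one ✓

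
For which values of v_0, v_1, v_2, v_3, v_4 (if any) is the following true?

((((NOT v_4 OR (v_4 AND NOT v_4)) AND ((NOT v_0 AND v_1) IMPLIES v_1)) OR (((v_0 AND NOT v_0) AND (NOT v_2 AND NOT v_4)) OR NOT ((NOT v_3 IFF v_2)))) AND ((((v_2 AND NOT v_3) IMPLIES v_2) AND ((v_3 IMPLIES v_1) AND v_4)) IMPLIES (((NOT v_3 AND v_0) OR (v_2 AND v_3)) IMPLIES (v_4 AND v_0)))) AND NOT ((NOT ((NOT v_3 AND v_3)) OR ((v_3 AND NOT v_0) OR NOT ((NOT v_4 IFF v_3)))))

UNSATISFIABLE

The conjunct NOT ((NOT ((NOT v_3 AND v_3)) OR ((v_3 AND NOT v_0) OR NOT ((NOT v_4 IFF v_3))))) is unsatisfiable on its own:
  v_0=F, v_3=F, v_4=F: evaluates to False.
  v_0=F, v_3=F, v_4=T: evaluates to False.
  v_0=F, v_3=T, v_4=F: evaluates to False.
  v_0=F, v_3=T, v_4=T: evaluates to False.
  v_0=T, v_3=F, v_4=F: evaluates to False.
  v_0=T, v_3=F, v_4=T: evaluates to False.
  v_0=T, v_3=T, v_4=F: evaluates to False.
  v_0=T, v_3=T, v_4=T: evaluates to False.
So the whole conjunction is unsatisfiable.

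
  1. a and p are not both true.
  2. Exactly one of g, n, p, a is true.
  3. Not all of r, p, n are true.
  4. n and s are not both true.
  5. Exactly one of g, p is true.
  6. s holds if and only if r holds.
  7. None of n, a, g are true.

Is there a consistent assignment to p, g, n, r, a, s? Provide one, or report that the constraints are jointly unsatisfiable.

p=T, g=F, n=F, r=T, a=F, s=T

  (1) a=F, p=T — not both ✓
  (2) {g, n, p, a}: 1 true — exactly one ✓
  (3) {r, p, n}: 2/3 true — not all ✓
  (4) n=F, s=T — not both ✓
  (5) {g, p}: 1 true — exactly one ✓
  (6) s=T, r=T — same ✓
  (7) {n, a, g}: 0 true — none ✓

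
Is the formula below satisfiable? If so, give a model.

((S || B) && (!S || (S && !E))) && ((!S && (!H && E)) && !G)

S = False, B = True, H = False, E = True, G = False

  (S || B) && (!S || (S && !E)) = True
    S || B = True
    !S || (S && !E) = True
      !S = True
      S && !E = False
        !E = False
  (!S && (!H && E)) && !G = True
    !S && (!H && E) = True
      !S = True
      !H && E = True
        !H = True
    !G = True
Both conjuncts True, so the formula holds.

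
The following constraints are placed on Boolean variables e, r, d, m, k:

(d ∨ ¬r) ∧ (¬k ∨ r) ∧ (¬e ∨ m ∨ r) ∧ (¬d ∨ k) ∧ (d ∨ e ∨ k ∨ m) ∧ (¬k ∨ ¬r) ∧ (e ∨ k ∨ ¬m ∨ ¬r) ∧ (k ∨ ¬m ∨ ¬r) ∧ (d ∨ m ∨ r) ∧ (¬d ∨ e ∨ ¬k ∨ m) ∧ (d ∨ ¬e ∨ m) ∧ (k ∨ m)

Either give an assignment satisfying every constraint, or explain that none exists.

Set e = False.
Set r = False.
  then (¬k ∨ r) forces k = False.
  then (¬d ∨ k) forces d = False.
  then (d ∨ e ∨ k ∨ m) forces m = True.
All clauses satisfied.

e = False, r = False, d = False, m = True, k = False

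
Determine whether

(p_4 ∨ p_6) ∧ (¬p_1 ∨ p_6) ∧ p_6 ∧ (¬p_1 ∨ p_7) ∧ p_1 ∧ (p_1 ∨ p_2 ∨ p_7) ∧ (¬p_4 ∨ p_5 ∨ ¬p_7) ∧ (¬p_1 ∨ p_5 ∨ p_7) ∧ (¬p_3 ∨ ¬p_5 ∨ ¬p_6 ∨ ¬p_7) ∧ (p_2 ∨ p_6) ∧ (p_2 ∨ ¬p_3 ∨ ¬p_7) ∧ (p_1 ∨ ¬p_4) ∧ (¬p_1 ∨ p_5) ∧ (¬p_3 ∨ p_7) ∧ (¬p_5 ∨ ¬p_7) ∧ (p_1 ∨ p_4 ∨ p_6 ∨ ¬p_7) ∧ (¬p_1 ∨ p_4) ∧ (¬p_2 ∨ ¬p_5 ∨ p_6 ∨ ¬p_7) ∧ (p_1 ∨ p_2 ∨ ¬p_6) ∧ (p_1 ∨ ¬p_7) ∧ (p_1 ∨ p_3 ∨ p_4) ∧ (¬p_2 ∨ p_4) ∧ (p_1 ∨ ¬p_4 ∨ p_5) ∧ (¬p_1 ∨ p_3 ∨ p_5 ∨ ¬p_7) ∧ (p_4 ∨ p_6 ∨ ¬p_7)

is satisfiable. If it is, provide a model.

Case p_1 = True:
  (¬p_1 ∨ p_6) forces p_6 = True.
  (¬p_1 ∨ p_7) forces p_7 = True.
  (¬p_1 ∨ p_5) forces p_5 = True.
  Clause (¬p_5 ∨ ¬p_7) is falsified — contradiction.
Case p_1 = False:
  Clause (p_1) is falsified — contradiction.
Both cases fail, so the formula is unsatisfiable.

Unsatisfiable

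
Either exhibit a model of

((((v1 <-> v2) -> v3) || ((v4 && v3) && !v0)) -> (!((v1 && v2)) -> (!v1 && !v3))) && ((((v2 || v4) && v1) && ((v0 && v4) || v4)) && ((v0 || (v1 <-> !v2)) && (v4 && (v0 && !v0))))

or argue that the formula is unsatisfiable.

Unsatisfiable — no assignment works.

Case v0 = True: the conjunct !v0 is False.
Case v0 = False: the conjunct v0 is False.
Both cases fail — unsatisfiable.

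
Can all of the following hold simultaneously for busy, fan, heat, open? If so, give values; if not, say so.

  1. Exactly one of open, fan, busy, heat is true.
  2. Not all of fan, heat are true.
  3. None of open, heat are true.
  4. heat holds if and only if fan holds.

busy=T, fan=F, heat=F, open=F

  (1) {open, fan, busy, heat}: 1 true — exactly one ✓
  (2) {fan, heat}: 0/2 true — not all ✓
  (3) {open, heat}: 0 true — none ✓
  (4) heat=F, fan=F — same ✓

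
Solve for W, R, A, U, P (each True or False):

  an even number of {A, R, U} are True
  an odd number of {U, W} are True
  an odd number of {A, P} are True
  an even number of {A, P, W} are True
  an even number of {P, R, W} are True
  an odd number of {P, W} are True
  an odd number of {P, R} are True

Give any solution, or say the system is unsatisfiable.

W: True; R: True; A: True; U: False; P: False

{A, R, U}: 2 true → even ✓
{U, W}: 1 true → odd ✓
{A, P}: 1 true → odd ✓
{A, P, W}: 2 true → even ✓
{P, R, W}: 2 true → even ✓
{P, W}: 1 true → odd ✓
{P, R}: 1 true → odd ✓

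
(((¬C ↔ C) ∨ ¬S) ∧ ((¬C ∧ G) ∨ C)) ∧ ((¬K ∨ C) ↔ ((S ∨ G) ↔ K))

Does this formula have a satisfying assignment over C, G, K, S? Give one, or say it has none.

C = True; G = False; K = False; S = False

  ((¬C ↔ C) ∨ ¬S) ∧ ((¬C ∧ G) ∨ C) = True
    (¬C ↔ C) ∨ ¬S = True
      ¬C ↔ C = False
        ¬C = False
      ¬S = True
    (¬C ∧ G) ∨ C = True
      ¬C ∧ G = False
        ¬C = False
  (¬K ∨ C) ↔ ((S ∨ G) ↔ K) = True
    ¬K ∨ C = True
      ¬K = True
    (S ∨ G) ↔ K = True
      S ∨ G = False
Both conjuncts True, so the formula holds.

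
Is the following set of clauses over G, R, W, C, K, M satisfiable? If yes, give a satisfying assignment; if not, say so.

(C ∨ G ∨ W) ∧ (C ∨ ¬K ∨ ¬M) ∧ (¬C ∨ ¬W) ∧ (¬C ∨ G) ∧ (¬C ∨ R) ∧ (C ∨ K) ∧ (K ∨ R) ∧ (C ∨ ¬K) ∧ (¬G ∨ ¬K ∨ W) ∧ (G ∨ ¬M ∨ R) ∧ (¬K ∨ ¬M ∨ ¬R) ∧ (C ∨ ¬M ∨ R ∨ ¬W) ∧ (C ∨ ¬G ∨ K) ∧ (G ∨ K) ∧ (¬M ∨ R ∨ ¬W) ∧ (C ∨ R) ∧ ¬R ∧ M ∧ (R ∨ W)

Unsatisfiable — no assignment works.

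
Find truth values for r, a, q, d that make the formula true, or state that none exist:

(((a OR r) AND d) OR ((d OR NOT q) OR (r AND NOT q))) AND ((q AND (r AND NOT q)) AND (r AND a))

The formula is unsatisfiable.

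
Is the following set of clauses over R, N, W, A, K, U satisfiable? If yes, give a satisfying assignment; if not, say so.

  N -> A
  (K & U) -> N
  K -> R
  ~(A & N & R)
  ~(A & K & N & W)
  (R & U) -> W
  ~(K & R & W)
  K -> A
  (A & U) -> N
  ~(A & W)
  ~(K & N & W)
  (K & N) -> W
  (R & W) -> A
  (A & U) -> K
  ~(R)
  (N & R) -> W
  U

Unit clause (~R) forces R = False.
Unit clause (U) forces U = True.
In (~K | R) only ~K is left, so K = False.
In (~A | K | ~U) only ~A is left, so A = False.
In (A | ~N) only ~N is left, so N = False.
Set W = True.
All clauses satisfied.

R: False; N: False; W: True; A: False; K: False; U: True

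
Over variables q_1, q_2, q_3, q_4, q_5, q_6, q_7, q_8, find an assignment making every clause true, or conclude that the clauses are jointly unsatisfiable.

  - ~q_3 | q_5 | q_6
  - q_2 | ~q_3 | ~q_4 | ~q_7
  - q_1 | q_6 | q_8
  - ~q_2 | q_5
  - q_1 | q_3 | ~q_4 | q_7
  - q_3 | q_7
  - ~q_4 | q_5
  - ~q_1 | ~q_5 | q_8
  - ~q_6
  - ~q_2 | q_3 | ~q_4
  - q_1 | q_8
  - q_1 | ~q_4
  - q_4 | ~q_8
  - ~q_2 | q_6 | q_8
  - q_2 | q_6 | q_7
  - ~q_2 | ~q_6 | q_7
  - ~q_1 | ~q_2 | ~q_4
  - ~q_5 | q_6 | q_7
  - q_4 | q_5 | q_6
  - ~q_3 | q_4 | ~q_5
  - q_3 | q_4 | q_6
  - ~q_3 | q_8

Unit clause (~q_6) forces q_6 = False.
Try q_1 = False:
  (q_1 | q_6 | q_8) forces q_8 = True.
  (q_1 | ~q_4) forces q_4 = False.
  clause (q_4 | ~q_8) is falsified — backtrack.
So q_1 = True.
Set q_2 = False.
  then (q_2 | q_6 | q_7) forces q_7 = True.
Set q_3 = False.
  then (q_3 | q_4 | q_6) forces q_4 = True.
  then (~q_4 | q_5) forces q_5 = True.
  then (~q_1 | ~q_5 | q_8) forces q_8 = True.
All clauses satisfied.

q_1=T, q_2=F, q_3=F, q_4=T, q_5=T, q_6=F, q_7=T, q_8=T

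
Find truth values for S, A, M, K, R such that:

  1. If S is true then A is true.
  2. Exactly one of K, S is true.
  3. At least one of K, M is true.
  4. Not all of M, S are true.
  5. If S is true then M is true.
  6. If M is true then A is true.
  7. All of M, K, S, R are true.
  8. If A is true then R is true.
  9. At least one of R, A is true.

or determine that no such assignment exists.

Case M = True:
  (4) with M=T forces S = False.
  Constraint (7) is violated (S=F) — contradiction.
Case M = False:
  Constraint (7) is violated (M=F) — contradiction.
Both cases fail — unsatisfiable.

UNSATISFIABLE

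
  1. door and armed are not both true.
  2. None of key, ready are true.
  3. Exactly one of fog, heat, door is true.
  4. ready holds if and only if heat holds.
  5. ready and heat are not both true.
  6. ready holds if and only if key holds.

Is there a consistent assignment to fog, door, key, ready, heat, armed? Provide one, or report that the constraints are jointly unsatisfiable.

fog: False; door: True; key: False; ready: False; heat: False; armed: False

  (1) door=T, armed=F — not both ✓
  (2) {key, ready}: 0 true — none ✓
  (3) {fog, heat, door}: 1 true — exactly one ✓
  (4) ready=F, heat=F — same ✓
  (5) ready=F, heat=F — not both ✓
  (6) ready=F, key=F — same ✓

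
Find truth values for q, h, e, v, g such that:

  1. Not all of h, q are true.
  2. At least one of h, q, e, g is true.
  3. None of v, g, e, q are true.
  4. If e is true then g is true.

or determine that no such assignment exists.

q=F, h=T, e=F, v=F, g=F

  (1) {h, q}: 1/2 true — not all ✓
  (2) {h, q, e, g}: 1 true — at least one ✓
  (3) {v, g, e, q}: 0 true — none ✓
  (4) e=F ⇒ g: vacuous ✓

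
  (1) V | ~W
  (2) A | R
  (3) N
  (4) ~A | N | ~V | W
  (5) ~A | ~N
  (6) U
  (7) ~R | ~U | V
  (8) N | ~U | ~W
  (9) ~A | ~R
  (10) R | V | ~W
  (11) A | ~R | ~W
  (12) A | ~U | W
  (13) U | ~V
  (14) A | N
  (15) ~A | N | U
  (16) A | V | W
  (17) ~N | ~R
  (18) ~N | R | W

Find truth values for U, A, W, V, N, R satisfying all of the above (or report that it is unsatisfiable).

Unsatisfiable — no assignment works.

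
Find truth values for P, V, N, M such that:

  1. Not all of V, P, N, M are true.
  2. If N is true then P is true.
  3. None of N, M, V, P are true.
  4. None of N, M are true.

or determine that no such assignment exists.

P = False; V = False; N = False; M = False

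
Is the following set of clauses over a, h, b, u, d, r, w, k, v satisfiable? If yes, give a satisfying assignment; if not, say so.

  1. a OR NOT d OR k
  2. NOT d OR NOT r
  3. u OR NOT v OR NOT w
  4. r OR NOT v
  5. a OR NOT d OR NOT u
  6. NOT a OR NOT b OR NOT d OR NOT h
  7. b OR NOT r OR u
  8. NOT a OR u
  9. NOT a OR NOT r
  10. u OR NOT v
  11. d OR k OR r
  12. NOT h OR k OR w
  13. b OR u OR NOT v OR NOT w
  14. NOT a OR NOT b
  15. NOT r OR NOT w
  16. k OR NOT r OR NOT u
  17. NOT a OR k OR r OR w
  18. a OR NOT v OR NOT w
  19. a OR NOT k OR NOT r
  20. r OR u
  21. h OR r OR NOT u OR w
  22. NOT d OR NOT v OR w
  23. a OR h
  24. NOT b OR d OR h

a: True; h: True; b: False; u: True; d: False; r: False; w: False; k: True; v: False

Set a = True.
  then (NOT a OR u) forces u = True.
  then (NOT a OR NOT r) forces r = False.
  then (NOT a OR NOT b) forces b = False.
  then (r OR NOT v) forces v = False.
Set h = True.
Set d = False.
  then (d OR k OR r) forces k = True.
Set w = False.
All clauses satisfied.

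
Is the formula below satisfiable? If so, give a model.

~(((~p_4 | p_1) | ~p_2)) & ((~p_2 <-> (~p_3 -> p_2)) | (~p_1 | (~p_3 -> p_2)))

p_1 = False; p_2 = True; p_3 = True; p_4 = True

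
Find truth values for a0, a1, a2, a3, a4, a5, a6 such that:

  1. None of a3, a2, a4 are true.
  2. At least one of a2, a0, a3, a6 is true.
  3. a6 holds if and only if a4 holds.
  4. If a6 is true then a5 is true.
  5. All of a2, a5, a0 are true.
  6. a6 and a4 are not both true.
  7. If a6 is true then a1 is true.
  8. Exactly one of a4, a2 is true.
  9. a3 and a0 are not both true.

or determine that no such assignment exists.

Case a2 = True:
  Constraint (1) is violated (a2=T) — contradiction.
Case a2 = False:
  Constraint (5) is violated (a2=F) — contradiction.
Both cases fail — unsatisfiable.

Unsatisfiable — no assignment works.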